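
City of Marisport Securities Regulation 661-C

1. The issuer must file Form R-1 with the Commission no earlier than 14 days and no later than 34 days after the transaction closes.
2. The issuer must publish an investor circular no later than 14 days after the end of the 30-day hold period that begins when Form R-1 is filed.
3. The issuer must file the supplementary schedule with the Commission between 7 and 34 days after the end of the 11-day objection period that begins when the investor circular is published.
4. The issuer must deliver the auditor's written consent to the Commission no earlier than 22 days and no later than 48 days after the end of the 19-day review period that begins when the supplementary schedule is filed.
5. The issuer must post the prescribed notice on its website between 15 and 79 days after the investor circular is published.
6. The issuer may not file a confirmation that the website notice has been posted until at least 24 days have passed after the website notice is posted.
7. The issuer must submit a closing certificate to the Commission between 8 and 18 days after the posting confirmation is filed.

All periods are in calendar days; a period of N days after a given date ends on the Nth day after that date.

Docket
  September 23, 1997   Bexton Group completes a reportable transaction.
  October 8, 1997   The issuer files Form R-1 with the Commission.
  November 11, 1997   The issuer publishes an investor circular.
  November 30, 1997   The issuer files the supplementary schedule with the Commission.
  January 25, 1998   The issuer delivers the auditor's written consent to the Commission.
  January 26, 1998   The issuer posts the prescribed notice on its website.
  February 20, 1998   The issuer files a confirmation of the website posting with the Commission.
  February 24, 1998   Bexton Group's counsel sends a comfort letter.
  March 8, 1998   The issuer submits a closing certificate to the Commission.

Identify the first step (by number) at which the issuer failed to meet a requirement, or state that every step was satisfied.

None — every step was satisfied

(1) the permitted window runs from September 23, 1997 + 14 = October 7, 1997 to September 23, 1997 + 34 = October 27, 1997; done October 8, 1997 — within the window.
(2) due by November 7, 1997 + 14 days = November 21, 1997; done November 11, 1997 — timely.
(3) the permitted window runs from November 22, 1997 + 7 = November 29, 1997 to November 22, 1997 + 34 = December 26, 1997; November 30, 1997 falls inside that range.
(4) the permitted window runs from December 19, 1997 + 22 = January 10, 1998 to December 19, 1997 + 48 = February 5, 1998; done January 25, 1998, which is between those dates.
(5) the permitted window runs from November 11, 1997 + 15 = November 26, 1997 to November 11, 1997 + 79 = January 29, 1998; done January 26, 1998 — within the window.
(6) permitted from January 26, 1998 + 24 days = February 19, 1998 onward; February 20, 1998 is on or after that date.
(7) the permitted window runs from February 20, 1998 + 8 = February 28, 1998 to February 20, 1998 + 18 = March 10, 1998; March 8, 1998 falls inside that range.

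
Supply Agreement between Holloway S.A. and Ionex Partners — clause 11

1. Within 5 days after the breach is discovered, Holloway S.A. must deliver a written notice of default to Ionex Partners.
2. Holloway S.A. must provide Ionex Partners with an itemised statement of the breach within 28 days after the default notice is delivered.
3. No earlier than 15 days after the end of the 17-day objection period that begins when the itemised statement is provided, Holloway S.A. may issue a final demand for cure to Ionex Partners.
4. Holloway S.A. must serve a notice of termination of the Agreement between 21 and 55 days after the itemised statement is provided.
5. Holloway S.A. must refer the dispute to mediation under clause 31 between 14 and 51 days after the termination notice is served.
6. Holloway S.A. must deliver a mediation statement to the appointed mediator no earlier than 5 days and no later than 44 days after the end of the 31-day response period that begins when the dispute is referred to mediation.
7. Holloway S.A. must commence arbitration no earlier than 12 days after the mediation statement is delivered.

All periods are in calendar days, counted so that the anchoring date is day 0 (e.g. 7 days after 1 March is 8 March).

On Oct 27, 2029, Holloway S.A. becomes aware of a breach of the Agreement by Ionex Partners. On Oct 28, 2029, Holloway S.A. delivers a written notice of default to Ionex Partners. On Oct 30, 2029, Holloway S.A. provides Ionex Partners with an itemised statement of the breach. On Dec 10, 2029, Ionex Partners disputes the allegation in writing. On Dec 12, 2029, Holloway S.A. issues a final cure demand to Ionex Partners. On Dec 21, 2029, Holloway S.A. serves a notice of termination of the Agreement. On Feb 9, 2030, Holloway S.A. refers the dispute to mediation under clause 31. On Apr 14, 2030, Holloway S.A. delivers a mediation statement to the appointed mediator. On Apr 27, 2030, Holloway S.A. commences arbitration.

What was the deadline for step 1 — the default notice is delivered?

Step 1 runs from Oct 27, 2029, when the breach is discovered. 5 days after Oct 27, 2029 is Nov 1, 2029.

Nov 1, 2029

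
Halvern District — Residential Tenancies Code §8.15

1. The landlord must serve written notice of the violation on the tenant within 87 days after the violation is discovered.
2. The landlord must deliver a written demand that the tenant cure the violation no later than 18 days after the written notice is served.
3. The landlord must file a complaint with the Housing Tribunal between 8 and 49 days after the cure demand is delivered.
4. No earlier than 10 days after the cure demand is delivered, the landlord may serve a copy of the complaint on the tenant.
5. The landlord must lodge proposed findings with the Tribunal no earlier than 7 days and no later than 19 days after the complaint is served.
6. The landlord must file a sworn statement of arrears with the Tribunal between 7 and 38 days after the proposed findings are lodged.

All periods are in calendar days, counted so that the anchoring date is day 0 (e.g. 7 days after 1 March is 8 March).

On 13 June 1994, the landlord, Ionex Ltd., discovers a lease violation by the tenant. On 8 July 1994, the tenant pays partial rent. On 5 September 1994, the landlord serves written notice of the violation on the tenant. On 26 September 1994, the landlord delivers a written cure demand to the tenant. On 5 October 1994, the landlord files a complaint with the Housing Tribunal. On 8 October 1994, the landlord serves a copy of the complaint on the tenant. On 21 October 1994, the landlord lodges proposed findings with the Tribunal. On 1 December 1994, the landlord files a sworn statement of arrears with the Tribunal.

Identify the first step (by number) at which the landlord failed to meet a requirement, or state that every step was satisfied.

Step 2

(1) due by 13 June 1994 + 87 days = 8 September 1994; 5 September 1994 is within that limit.
(2) due by 5 September 1994 + 18 days = 23 September 1994; done 26 September 1994 — 3 days late.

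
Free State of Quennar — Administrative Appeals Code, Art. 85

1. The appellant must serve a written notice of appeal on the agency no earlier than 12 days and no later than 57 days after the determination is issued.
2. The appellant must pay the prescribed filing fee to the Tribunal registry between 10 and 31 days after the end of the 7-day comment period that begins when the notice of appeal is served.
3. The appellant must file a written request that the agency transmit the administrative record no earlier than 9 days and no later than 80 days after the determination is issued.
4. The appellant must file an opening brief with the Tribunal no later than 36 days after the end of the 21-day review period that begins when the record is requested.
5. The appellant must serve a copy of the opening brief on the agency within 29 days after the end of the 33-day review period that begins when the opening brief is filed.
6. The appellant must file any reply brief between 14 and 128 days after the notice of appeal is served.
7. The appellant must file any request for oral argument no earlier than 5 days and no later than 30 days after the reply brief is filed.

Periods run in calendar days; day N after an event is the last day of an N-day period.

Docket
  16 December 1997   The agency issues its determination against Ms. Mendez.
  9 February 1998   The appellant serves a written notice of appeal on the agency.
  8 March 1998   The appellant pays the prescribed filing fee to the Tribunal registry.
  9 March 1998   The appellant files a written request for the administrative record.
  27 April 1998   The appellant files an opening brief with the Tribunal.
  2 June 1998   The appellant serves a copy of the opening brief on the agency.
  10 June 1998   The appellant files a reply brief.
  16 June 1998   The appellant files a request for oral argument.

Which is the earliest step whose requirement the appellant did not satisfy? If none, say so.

Step 1 — 12 and 57 days from 16 December 1997 (when the determination is issued) are 28 December 1997 and 11 February 1998 respectively; 9 February 1998 falls inside that range.
Step 2 — 10 and 31 days from 16 February 1998 (end of the 7-day comment period, which began when the notice of appeal is served on 9 February 1998) are 26 February 1998 and 19 March 1998 respectively; done 8 March 1998 — within the window.
Step 3 — 9 and 80 days from 16 December 1997 (when the determination is issued) are 25 December 1997 and 6 March 1998 respectively; 9 March 1998 is 3 days past the end of the window.
Later steps need not be reached.

Step 3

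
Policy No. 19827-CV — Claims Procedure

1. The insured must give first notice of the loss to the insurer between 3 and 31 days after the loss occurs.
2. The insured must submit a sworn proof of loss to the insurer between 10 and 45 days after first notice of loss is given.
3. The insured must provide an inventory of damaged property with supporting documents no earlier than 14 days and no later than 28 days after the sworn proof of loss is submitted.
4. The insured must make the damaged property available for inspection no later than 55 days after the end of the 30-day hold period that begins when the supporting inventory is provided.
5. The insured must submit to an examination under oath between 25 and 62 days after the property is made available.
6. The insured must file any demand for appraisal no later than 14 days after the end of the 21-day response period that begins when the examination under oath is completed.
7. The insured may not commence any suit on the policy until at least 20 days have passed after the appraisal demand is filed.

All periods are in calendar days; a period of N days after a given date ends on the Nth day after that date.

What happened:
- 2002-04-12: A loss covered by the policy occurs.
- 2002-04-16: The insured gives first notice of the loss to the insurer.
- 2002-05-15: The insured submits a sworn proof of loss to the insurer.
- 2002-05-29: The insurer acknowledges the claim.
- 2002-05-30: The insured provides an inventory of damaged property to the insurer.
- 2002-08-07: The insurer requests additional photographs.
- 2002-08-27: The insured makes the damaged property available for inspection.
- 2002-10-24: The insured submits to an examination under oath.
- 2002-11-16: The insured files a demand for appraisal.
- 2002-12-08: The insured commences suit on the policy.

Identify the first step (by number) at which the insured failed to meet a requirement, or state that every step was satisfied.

Step 1 — 3 and 31 days from 2002-04-12 (when the loss occurs) are 2002-04-15 and 2002-05-13 respectively; 2002-04-16 falls inside that range.
Step 2 — 10 and 45 days from 2002-04-16 (when first notice of loss is given) are 2002-04-26 and 2002-05-31 respectively; 2002-05-15 falls inside that range.
Step 3 — 14 and 28 days from 2002-05-15 (when the sworn proof of loss is submitted) are 2002-05-29 and 2002-06-12 respectively; 2002-05-30 falls inside that range.
Step 4 — counting 55 days from 2002-06-29 (end of the 30-day hold period, which began when the supporting inventory is provided on 2002-05-30) gives a deadline of 2002-08-23; 2002-08-27 misses that deadline by 4 days.
Later steps need not be reached.

Step 4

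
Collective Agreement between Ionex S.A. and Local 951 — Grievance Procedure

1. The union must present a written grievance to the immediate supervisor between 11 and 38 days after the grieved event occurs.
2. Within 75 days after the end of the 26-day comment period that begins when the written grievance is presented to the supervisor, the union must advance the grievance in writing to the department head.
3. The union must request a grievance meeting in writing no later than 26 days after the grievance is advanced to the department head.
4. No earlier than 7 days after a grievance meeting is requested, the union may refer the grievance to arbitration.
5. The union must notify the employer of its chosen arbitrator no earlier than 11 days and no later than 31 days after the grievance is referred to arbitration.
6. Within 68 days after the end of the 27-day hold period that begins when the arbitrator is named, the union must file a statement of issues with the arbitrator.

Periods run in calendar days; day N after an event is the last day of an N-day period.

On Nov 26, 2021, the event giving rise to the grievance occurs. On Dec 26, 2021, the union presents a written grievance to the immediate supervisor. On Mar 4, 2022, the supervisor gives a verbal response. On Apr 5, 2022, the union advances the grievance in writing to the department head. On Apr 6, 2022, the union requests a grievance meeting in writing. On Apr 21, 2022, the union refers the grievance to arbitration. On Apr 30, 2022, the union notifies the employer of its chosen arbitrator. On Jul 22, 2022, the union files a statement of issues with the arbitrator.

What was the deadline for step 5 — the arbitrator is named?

Step 5 runs from Apr 21, 2022, when the grievance is referred to arbitration. The window is 11–31 days after Apr 21, 2022; it closes on May 22, 2022.

May 22, 2022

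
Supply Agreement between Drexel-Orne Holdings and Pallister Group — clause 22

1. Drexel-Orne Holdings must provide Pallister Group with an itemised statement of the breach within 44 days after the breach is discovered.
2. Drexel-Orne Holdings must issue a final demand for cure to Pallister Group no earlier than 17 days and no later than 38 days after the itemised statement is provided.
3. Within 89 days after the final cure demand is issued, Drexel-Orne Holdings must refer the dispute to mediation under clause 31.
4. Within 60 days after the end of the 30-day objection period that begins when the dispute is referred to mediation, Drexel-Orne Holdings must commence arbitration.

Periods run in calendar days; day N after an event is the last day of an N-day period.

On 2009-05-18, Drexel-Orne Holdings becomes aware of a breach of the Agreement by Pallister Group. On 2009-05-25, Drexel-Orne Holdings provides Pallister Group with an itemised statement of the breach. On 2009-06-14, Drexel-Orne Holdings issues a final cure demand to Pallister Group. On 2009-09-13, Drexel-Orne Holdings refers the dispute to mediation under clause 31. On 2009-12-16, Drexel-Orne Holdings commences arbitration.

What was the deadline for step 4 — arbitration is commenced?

2009-12-12

The dispute is referred to mediation on 2009-09-13; the 30-day objection period therefore ends 2009-10-13, and step 4 runs from that date. 60 days after 2009-10-13 is 2009-12-12.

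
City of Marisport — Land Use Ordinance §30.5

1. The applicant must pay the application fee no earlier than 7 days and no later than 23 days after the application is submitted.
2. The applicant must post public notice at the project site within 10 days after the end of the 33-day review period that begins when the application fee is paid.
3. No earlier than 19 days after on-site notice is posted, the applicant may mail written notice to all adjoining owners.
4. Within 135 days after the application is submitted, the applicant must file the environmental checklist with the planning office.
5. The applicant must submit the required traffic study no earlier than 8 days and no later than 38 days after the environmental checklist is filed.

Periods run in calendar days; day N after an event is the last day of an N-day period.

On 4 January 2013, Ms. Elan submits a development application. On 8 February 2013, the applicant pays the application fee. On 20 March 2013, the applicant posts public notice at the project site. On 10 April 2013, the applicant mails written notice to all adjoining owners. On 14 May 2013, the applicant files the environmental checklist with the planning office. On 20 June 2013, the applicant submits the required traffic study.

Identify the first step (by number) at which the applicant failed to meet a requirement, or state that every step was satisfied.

Step 1

(1) the permitted window runs from 4 January 2013 + 7 = 11 January 2013 to 4 January 2013 + 23 = 27 January 2013; done 8 February 2013 — 12 days after the window closed.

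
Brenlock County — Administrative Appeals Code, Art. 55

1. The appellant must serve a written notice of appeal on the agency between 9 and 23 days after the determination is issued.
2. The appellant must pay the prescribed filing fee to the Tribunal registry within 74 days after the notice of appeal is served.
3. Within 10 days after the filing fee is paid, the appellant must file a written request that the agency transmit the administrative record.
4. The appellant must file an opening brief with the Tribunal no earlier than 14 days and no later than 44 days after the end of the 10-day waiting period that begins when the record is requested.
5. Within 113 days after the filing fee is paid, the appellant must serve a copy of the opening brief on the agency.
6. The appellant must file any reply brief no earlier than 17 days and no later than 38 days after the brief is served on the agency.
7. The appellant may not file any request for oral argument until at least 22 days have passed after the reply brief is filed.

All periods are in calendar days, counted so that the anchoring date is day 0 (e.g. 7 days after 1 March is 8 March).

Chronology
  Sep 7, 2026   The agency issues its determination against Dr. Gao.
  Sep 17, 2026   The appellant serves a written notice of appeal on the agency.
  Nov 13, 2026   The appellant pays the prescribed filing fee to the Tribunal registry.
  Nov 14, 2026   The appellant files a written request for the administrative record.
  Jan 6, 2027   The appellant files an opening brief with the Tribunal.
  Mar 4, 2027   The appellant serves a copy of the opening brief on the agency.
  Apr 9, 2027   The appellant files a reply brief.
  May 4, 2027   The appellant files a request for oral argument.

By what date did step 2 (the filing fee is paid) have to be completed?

Nov 30, 2026

Step 2 runs from Sep 17, 2026, when the notice of appeal is served. 74 days after Sep 17, 2026 is Nov 30, 2026.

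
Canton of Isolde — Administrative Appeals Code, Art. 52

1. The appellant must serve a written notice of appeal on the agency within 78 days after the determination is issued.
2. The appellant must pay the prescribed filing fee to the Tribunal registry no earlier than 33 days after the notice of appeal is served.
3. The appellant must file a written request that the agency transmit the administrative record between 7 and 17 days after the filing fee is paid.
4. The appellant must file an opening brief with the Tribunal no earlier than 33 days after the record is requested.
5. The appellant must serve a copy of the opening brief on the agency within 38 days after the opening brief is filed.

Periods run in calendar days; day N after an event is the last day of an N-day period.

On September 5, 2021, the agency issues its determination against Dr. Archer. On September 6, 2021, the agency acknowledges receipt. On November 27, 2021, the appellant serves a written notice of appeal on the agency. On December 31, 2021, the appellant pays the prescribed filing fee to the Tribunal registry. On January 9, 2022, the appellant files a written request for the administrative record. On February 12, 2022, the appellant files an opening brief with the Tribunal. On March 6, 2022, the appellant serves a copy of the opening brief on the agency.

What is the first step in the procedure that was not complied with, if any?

Step 1

Step 1: 78 days after September 5, 2021 (when the determination is issued) is November 22, 2021; done November 27, 2021 — 5 days late.
The procedure was therefore not followed at step 1.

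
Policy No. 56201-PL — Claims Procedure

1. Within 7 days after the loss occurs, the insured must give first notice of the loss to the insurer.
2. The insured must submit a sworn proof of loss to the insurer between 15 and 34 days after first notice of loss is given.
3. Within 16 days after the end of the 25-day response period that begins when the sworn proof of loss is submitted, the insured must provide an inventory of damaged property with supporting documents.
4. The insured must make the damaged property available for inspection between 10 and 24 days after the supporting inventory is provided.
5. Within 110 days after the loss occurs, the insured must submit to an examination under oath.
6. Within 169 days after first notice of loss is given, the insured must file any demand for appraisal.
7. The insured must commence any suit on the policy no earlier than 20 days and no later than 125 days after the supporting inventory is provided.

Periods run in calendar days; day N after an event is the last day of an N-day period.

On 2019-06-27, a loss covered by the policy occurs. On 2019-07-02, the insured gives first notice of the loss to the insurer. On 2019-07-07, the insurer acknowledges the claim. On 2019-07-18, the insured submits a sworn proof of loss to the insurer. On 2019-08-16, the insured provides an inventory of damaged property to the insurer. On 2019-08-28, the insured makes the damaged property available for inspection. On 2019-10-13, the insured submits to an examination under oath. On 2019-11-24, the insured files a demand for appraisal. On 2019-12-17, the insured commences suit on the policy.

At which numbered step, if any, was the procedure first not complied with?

Step 1 — counting 7 days from 2019-06-27 (when the loss occurs) gives a deadline of 2019-07-04; done 2019-07-02 — timely.
Step 2 — 15 and 34 days from 2019-07-02 (when first notice of loss is given) are 2019-07-17 and 2019-08-05 respectively; done 2019-07-18, which is between those dates.
Step 3 — counting 16 days from 2019-08-12 (end of the 25-day response period, which began when the sworn proof of loss is submitted on 2019-07-18) gives a deadline of 2019-08-28; done 2019-08-16 — timely.
Step 4 — 10 and 24 days from 2019-08-16 (when the supporting inventory is provided) are 2019-08-26 and 2019-09-09 respectively; done 2019-08-28, which is between those dates.
Step 5 — counting 110 days from 2019-06-27 (when the loss occurs) gives a deadline of 2019-10-15; 2019-10-13 is within that limit.
Step 6 — counting 169 days from 2019-07-02 (when first notice of loss is given) gives a deadline of 2019-12-18; completed 2019-11-24, before the deadline.
Step 7 — 20 and 125 days from 2019-08-16 (when the supporting inventory is provided) are 2019-09-05 and 2019-12-19 respectively; 2019-12-17 falls inside that range.

None — every step was satisfied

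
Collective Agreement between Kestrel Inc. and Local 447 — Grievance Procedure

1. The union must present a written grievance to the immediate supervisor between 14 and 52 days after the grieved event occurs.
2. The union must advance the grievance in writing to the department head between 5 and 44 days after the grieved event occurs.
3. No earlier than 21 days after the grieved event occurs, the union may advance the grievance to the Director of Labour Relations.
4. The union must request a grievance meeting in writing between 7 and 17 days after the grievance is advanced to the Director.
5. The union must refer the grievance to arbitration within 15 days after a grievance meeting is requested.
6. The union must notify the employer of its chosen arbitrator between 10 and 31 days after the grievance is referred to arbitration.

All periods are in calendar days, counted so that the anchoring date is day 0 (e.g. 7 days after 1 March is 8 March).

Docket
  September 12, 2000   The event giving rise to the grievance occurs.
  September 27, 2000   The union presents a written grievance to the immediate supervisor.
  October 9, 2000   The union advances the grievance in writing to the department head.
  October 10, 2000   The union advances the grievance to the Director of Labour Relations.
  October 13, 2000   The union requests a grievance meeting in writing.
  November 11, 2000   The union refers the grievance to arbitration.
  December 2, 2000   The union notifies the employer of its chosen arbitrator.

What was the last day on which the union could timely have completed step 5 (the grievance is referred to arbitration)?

Step 5 runs from October 13, 2000, when a grievance meeting is requested. 15 days after October 13, 2000 is October 28, 2000.

October 28, 2000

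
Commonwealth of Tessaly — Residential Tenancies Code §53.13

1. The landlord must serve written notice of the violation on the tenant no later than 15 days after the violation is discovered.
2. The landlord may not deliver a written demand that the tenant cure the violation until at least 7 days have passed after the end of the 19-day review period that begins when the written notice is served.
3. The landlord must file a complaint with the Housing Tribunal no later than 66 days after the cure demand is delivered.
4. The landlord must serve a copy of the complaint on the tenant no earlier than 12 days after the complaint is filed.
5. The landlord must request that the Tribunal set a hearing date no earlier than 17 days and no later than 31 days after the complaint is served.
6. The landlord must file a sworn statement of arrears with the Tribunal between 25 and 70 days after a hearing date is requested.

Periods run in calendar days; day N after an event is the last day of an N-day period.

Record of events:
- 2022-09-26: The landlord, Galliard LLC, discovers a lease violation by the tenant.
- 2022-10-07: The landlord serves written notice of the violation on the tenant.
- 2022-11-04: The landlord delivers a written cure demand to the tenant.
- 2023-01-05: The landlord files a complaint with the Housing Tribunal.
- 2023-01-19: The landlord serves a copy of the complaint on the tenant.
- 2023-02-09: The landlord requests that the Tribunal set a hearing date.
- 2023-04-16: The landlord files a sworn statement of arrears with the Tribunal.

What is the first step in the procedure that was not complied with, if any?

Step 1 — counting 15 days from 2022-09-26 (when the violation is discovered) gives a deadline of 2022-10-11; completed 2022-10-07, before the deadline.
Step 2 — must wait 7 days from 2022-10-26 (end of the 19-day review period, which began when the written notice is served on 2022-10-07), so not before 2022-11-02; done 2022-11-04, after the minimum wait.
Step 3 — counting 66 days from 2022-11-04 (when the cure demand is delivered) gives a deadline of 2023-01-09; 2023-01-05 is within that limit.
Step 4 — must wait 12 days from 2023-01-05 (when the complaint is filed), so not before 2023-01-17; done 2023-01-19, after the minimum wait.
Step 5 — 17 and 31 days from 2023-01-19 (when the complaint is served) are 2023-02-05 and 2023-02-19 respectively; done 2023-02-09, which is between those dates.
Step 6 — 25 and 70 days from 2023-02-09 (when a hearing date is requested) are 2023-03-06 and 2023-04-20 respectively; done 2023-04-16 — within the window.

None — every step was satisfied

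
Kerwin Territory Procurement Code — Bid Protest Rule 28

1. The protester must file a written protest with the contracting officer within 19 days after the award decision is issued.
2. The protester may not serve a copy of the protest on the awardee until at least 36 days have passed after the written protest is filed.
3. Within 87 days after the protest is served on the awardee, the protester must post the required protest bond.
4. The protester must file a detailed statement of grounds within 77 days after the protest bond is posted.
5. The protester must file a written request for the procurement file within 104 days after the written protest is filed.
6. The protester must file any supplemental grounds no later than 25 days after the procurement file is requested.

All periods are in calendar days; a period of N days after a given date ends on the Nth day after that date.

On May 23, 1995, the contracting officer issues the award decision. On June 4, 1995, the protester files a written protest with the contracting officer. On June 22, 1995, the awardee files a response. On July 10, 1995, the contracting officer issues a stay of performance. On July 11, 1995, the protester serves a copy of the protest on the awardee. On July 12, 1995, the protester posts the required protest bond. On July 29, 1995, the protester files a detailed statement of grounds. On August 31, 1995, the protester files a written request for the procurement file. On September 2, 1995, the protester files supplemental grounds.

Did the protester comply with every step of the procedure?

Step 1: 19 days after May 23, 1995 (when the award decision is issued) is June 11, 1995; done June 4, 1995 — timely.
Step 2: the earliest permitted date is 36 days after June 4, 1995 (when the written protest is filed), i.e. July 10, 1995; July 11, 1995 is on or after that date.
Step 3: 87 days after July 11, 1995 (when the protest is served on the awardee) is October 6, 1995; July 12, 1995 is within that limit.
Step 4: 77 days after July 12, 1995 (when the protest bond is posted) is September 27, 1995; completed July 29, 1995, before the deadline.
Step 5: 104 days after June 4, 1995 (when the written protest is filed) is September 16, 1995; completed August 31, 1995, before the deadline.
Step 6: 25 days after August 31, 1995 (when the procurement file is requested) is September 25, 1995; completed September 2, 1995, before the deadline.

Yes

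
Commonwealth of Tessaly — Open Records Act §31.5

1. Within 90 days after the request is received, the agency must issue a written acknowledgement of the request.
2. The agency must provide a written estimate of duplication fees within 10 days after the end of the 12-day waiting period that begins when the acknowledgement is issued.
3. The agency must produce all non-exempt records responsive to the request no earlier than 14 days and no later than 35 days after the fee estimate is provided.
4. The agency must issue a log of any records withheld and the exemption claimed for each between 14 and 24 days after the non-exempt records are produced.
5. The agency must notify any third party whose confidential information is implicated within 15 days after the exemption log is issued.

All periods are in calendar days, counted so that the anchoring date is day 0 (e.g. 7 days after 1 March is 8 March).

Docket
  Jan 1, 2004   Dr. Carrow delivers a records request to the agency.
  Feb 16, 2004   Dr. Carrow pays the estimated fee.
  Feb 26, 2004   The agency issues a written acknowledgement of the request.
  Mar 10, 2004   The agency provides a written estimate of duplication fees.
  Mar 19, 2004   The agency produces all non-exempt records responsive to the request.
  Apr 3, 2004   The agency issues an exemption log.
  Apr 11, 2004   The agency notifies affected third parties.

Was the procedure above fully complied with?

No

Step 1: 90 days after Jan 1, 2004 (when the request is received) is Mar 31, 2004; completed Feb 26, 2004, before the deadline.
Step 2: 10 days after Mar 9, 2004 (end of the 12-day waiting period, which began when the acknowledgement is issued on Feb 26, 2004) is Mar 19, 2004; Mar 10, 2004 is within that limit.
Step 3: the window is 14–35 days after Mar 10, 2004 (when the fee estimate is provided), so Mar 24, 2004 through Apr 14, 2004; Mar 19, 2004 is 5 days too early.
The procedure was therefore not followed at step 3.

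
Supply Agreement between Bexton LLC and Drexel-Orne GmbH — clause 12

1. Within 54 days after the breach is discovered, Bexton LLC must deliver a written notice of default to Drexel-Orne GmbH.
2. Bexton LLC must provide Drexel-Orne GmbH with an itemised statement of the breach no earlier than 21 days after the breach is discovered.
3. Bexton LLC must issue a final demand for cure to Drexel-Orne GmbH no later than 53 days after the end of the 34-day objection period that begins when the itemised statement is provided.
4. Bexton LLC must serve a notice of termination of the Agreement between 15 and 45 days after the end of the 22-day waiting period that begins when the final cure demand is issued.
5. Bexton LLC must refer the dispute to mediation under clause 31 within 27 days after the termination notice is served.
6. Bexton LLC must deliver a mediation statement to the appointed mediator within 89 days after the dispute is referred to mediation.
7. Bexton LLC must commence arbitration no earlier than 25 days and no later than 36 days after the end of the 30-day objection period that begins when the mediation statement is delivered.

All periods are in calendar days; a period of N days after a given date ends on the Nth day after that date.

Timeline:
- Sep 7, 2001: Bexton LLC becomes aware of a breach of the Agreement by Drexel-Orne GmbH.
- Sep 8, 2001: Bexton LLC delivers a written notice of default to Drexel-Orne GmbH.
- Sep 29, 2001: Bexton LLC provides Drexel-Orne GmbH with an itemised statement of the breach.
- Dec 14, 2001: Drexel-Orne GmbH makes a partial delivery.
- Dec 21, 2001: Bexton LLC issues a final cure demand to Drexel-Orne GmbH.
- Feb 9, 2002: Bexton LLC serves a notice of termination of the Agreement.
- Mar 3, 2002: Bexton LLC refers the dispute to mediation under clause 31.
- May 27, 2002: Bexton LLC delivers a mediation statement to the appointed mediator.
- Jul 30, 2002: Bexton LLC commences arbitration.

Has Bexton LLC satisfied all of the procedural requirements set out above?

Step 1 — counting 54 days from Sep 7, 2001 (when the breach is discovered) gives a deadline of Oct 31, 2001; completed Sep 8, 2001, before the deadline.
Step 2 — must wait 21 days from Sep 7, 2001 (when the breach is discovered), so not before Sep 28, 2001; done Sep 29, 2001, after the minimum wait.
Step 3 — counting 53 days from Nov 2, 2001 (end of the 34-day objection period, which began when the itemised statement is provided on Sep 29, 2001) gives a deadline of Dec 25, 2001; completed Dec 21, 2001, before the deadline.
Step 4 — 15 and 45 days from Jan 12, 2002 (end of the 22-day waiting period, which began when the final cure demand is issued on Dec 21, 2001) are Jan 27, 2002 and Feb 26, 2002 respectively; done Feb 9, 2002 — within the window.
Step 5 — counting 27 days from Feb 9, 2002 (when the termination notice is served) gives a deadline of Mar 8, 2002; completed Mar 3, 2002, before the deadline.
Step 6 — counting 89 days from Mar 3, 2002 (when the dispute is referred to mediation) gives a deadline of May 31, 2002; done May 27, 2002 — timely.
Step 7 — 25 and 36 days from Jun 26, 2002 (end of the 30-day objection period, which began when the mediation statement is delivered on May 27, 2002) are Jul 21, 2002 and Aug 1, 2002 respectively; done Jul 30, 2002 — within the window.

Yes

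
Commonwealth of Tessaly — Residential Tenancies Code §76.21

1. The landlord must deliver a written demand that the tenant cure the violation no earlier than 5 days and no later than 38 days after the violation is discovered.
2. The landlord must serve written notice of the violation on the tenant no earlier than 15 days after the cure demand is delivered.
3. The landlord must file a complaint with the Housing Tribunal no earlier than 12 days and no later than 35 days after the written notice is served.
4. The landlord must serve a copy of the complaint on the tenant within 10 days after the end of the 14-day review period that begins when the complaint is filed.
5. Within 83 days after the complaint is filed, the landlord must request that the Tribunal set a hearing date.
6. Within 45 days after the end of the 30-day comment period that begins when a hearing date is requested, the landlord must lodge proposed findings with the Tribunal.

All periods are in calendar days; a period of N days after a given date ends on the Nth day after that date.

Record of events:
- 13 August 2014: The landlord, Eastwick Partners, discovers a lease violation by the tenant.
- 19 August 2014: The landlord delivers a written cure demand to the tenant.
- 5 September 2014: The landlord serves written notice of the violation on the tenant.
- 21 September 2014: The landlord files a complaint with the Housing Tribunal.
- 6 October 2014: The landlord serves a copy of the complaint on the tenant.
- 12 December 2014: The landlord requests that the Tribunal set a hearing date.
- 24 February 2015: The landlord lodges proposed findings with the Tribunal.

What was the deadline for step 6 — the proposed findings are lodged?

A hearing date is requested on 12 December 2014; the 30-day comment period therefore ends 11 January 2015, and step 6 runs from that date. 45 days after 11 January 2015 is 25 February 2015.

25 February 2015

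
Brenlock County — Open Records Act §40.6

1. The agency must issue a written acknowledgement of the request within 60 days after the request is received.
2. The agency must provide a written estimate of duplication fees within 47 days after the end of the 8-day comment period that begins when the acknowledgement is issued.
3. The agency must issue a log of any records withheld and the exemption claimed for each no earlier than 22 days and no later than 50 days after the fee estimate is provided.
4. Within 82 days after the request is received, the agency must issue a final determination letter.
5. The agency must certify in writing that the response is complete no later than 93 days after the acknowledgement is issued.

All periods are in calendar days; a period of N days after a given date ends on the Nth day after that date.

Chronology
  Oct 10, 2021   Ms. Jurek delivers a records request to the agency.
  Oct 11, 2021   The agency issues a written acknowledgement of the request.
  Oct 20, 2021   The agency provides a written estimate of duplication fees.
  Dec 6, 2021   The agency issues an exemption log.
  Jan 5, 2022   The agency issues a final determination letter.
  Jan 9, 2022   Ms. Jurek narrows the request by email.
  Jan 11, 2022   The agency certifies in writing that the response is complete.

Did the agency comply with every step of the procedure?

No

Step 1: 60 days after Oct 10, 2021 (when the request is received) is Dec 9, 2021; done Oct 11, 2021 — timely.
Step 2: 47 days after Oct 19, 2021 (end of the 8-day comment period, which began when the acknowledgement is issued on Oct 11, 2021) is Dec 5, 2021; done Oct 20, 2021 — timely.
Step 3: the window is 22–50 days after Oct 20, 2021 (when the fee estimate is provided), so Nov 11, 2021 through Dec 9, 2021; done Dec 6, 2021, which is between those dates.
Step 4: 82 days after Oct 10, 2021 (when the request is received) is Dec 31, 2021; Jan 5, 2022 misses that deadline by 5 days.
The procedure was therefore not followed at step 4.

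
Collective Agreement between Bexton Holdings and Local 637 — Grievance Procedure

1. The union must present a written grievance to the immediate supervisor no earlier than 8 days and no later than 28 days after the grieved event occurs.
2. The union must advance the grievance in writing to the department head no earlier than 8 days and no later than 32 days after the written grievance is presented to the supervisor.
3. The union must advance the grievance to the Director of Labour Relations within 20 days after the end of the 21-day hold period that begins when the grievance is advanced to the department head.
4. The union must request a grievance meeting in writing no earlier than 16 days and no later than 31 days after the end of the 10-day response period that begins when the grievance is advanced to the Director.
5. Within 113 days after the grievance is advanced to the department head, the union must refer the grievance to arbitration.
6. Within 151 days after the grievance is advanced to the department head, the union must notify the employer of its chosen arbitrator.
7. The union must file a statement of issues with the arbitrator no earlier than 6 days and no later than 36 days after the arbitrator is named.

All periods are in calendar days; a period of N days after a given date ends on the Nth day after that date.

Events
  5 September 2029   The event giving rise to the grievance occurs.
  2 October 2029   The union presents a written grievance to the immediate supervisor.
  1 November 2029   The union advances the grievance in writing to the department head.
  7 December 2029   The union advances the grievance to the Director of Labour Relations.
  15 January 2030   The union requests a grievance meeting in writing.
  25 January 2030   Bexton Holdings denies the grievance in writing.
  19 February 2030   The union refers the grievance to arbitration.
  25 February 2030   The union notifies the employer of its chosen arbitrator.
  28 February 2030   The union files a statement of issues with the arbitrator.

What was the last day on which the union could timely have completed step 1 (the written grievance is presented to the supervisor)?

Step 1 runs from 5 September 2029, when the grieved event occurs. The window is 8–28 days after 5 September 2029; it closes on 3 October 2029.

3 October 2029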